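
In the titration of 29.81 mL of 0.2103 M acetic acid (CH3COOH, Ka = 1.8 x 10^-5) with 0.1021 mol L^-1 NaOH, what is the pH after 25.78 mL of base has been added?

Initial n(CH3COOH) = 0.2103 x 0.02981 = 0.006269 mol.
n(NaOH) added = 0.1021 x 0.02578 = 0.002632 mol, converting that many moles of CH3COOH to CH3COO-.
Remaining n(CH3COOH) = 0.003637 mol; n(CH3COO-) = 0.002632 mol.
By Henderson-Hasselbalch, pH = pKa + log([A^-]/[HA]) = 4.74 + log(0.002632/0.003637) = 4.74 + (-0.14) = 4.60.

4.60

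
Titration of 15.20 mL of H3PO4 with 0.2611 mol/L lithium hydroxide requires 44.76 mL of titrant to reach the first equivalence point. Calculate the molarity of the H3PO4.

n(LiOH) = 0.2611 x 0.04476 = 0.01169 mol.
At the first equivalence point, 1 mol OH^- react per mol H3PO4, so n(H3PO4) = 0.01169 / 1 = 0.01169 mol.
[H3PO4] = 0.01169 / 0.01520 L = 0.769 M.

0.769 M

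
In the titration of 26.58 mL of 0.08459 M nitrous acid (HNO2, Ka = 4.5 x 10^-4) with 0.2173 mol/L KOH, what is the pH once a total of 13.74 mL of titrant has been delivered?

n(acid) = 0.08459 x 0.02658 = 0.002248 mol; n(KOH) added = 0.2173 x 0.01374 = 0.002986 mol.
Base is in excess by 0.002986 - 0.002248 = 0.0007373 mol in a total volume of 0.04032 L.
[OH^-] = 0.0007373/0.04032 = 0.01829 M, so pOH = 1.74 and pH = 14.00 - 1.74 = 12.26.

12.26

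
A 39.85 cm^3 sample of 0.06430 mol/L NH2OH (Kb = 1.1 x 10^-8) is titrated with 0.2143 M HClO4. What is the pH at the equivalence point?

n(NH2OH) = 0.06430 x 0.03985 = 0.002562 mol; V(HClO4) at equivalence = 0.002562/0.2143 = 0.01196 L.
At equivalence the base is fully converted to NH3OH+; total volume = 0.05181 L, so [NH3OH+] = 0.002562/0.05181 = 0.04946 M.
Ka(NH3OH+) = Kw/Kb = 1.0e-14 / 1.1 x 10^-8 = 9.09e-7.
[H^+] = sqrt(Ka x [NH3OH+]) = sqrt(9.09e-7 x 0.04946) = 0.000212 M.
pH = -log(0.000212) = 3.67.

3.67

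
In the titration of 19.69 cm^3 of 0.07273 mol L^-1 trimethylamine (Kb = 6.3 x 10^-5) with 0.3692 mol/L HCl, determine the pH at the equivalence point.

5.51

n((CH3)3N) = 0.07273 x 0.01969 = 0.001432 mol; V(HCl) at equivalence = 0.001432/0.3692 = 0.003879 L.
At equivalence the base is fully converted to (CH3)3NH+; total volume = 0.02357 L, so [(CH3)3NH+] = 0.001432/0.02357 = 0.06076 M.
Ka((CH3)3NH+) = Kw/Kb = 1.0e-14 / 6.3 x 10^-5 = 1.59e-10.
[H^+] = sqrt(Ka x [(CH3)3NH+]) = sqrt(1.59e-10 x 0.06076) = 3.11e-6 M.
pH = -log(3.11e-6) = 5.51.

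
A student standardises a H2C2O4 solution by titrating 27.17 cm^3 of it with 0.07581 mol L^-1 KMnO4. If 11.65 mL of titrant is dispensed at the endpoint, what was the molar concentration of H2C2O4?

n(KMnO4) = 0.07581 x 0.01165 = 0.0008832 mol.
From the balanced equation, 2 mol KMnO4 reacts with 5 mol H2C2O4, so n(H2C2O4) = 0.0008832 x 5/2 = 0.002208 mol.
[H2C2O4] = 0.002208 / 0.02717 L = 0.0813 M.

0.0813 M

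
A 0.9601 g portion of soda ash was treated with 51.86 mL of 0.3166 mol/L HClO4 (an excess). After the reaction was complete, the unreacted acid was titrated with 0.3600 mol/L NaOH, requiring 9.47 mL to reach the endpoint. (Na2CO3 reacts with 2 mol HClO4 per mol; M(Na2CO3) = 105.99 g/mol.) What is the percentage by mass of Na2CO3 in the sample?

Total n(HClO4) added = 0.3166 x 0.05186 = 0.01642 mol.
n(NaOH) used = 0.3600 x 0.009470 = 0.003409 mol, which equals the excess n(HClO4).
So n(HClO4) consumed by the sample = 0.01642 - 0.003409 = 0.01301 mol.
n(Na2CO3) = 0.01301 / 2 = 0.006505 mol.
mass Na2CO3 = 0.006505 x 105.99 = 0.6894 g, so %Na2CO3 = 0.6894/0.9601 x 100 = 71.8%.

71.8%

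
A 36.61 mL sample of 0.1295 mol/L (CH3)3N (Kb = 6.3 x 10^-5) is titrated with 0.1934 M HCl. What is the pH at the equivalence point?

n((CH3)3N) = 0.1295 x 0.03661 = 0.004741 mol; V(HCl) at equivalence = 0.004741/0.1934 = 0.02451 L.
At equivalence the base is fully converted to (CH3)3NH+; total volume = 0.06112 L, so [(CH3)3NH+] = 0.004741/0.06112 = 0.07756 M.
Ka((CH3)3NH+) = Kw/Kb = 1.0e-14 / 6.3 x 10^-5 = 1.59e-10.
[H^+] = sqrt(Ka x [(CH3)3NH+]) = sqrt(1.59e-10 x 0.07756) = 3.51e-6 M.
pH = -log(3.51e-6) = 5.45.

5.45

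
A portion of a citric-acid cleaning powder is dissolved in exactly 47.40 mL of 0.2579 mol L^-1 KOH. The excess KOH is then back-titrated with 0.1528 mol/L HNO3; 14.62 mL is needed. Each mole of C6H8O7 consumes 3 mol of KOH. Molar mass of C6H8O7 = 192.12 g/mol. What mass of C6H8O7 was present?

Total n(KOH) added = 0.2579 x 0.04740 = 0.01222 mol.
n(HNO3) used = 0.1528 x 0.01462 = 0.002234 mol, which equals the excess n(KOH).
So n(KOH) consumed by the sample = 0.01222 - 0.002234 = 0.009991 mol.
n(C6H8O7) = 0.009991 / 3 = 0.003330 mol.
mass = 0.003330 mol x 192.12 g/mol = 0.640 g.

0.640 g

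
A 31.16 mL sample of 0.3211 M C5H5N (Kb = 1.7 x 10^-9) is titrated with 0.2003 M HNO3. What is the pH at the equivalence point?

n(C5H5N) = 0.3211 x 0.03116 = 0.01001 mol; V(HNO3) at equivalence = 0.01001/0.2003 = 0.04995 L.
At equivalence the base is fully converted to C5H5NH+; total volume = 0.08111 L, so [C5H5NH+] = 0.01001/0.08111 = 0.1234 M.
Ka(C5H5NH+) = Kw/Kb = 1.0e-14 / 1.7 x 10^-9 = 5.88e-6.
[H^+] = sqrt(Ka x [C5H5NH+]) = sqrt(5.88e-6 x 0.1234) = 0.000852 M.
pH = -log(0.000852) = 3.07.

3.07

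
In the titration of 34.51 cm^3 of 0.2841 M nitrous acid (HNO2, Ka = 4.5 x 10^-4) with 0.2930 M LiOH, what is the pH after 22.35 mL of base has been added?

Initial n(HNO2) = 0.2841 x 0.03451 = 0.009804 mol.
n(LiOH) added = 0.2930 x 0.02235 = 0.006549 mol, converting that many moles of HNO2 to NO2-.
Remaining n(HNO2) = 0.003256 mol; n(NO2-) = 0.006549 mol.
By Henderson-Hasselbalch, pH = pKa + log([A^-]/[HA]) = 3.35 + log(0.006549/0.003256) = 3.35 + (+0.30) = 3.65.

3.65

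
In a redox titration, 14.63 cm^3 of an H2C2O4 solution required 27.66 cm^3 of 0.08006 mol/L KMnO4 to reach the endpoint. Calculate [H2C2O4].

n(KMnO4) = 0.08006 x 0.02766 = 0.002214 mol.
From the balanced equation, 2 mol KMnO4 reacts with 5 mol H2C2O4, so n(H2C2O4) = 0.002214 x 5/2 = 0.005536 mol.
[H2C2O4] = 0.005536 / 0.01463 L = 0.378 M.

0.378 M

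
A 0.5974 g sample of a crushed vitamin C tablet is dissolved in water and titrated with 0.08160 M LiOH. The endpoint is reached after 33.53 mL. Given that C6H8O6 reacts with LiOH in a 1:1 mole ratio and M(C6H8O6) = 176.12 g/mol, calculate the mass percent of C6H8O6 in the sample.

80.7%

n(LiOH) = 0.08160 x 0.03353 = 0.002736 mol.
n(C6H8O6) = 0.002736 / 1 = 0.002736 mol.
mass of C6H8O6 = 0.002736 x 176.12 = 0.4819 g.
% purity = 0.4819 / 0.5974 x 100 = 80.7%.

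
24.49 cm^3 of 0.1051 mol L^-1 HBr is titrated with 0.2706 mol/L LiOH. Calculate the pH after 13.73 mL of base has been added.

n(acid) = 0.1051 x 0.02449 = 0.002574 mol; n(LiOH) added = 0.2706 x 0.01373 = 0.003715 mol.
Base is in excess by 0.003715 - 0.002574 = 0.001141 mol in a total volume of 0.03822 L.
[OH^-] = 0.001141/0.03822 = 0.02986 M, so pOH = 1.52 and pH = 14.00 - 1.52 = 12.48.

12.48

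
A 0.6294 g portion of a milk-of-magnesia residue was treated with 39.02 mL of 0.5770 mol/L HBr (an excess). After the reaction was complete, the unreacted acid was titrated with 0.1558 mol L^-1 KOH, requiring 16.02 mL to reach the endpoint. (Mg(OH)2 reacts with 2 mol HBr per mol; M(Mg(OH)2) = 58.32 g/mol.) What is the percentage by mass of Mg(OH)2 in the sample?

92.7%

Total n(HBr) added = 0.5770 x 0.03902 = 0.02251 mol.
n(KOH) used = 0.1558 x 0.01602 = 0.002496 mol, which equals the excess n(HBr).
So n(HBr) consumed by the sample = 0.02251 - 0.002496 = 0.02002 mol.
n(Mg(OH)2) = 0.02002 / 2 = 0.01001 mol.
mass Mg(OH)2 = 0.01001 x 58.32 = 0.5837 g, so %Mg(OH)2 = 0.5837/0.6294 x 100 = 92.7%.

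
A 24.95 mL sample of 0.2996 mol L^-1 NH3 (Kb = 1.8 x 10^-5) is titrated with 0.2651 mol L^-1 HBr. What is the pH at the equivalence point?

n(NH3) = 0.2996 x 0.02495 = 0.007475 mol; V(HBr) at equivalence = 0.007475/0.2651 = 0.02820 L.
At equivalence the base is fully converted to NH4+; total volume = 0.05315 L, so [NH4+] = 0.007475/0.05315 = 0.1406 M.
Ka(NH4+) = Kw/Kb = 1.0e-14 / 1.8 x 10^-5 = 5.56e-10.
[H^+] = sqrt(Ka x [NH4+]) = sqrt(5.56e-10 x 0.1406) = 8.84e-6 M.
pH = -log(8.84e-6) = 5.05.

5.05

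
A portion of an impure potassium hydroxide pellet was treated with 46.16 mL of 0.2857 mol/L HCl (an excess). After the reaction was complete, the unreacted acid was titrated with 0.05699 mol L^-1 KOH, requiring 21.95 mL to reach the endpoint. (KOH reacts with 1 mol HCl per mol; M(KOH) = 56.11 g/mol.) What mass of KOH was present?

Total n(HCl) added = 0.2857 x 0.04616 = 0.01319 mol.
n(KOH) used = 0.05699 x 0.02195 = 0.001251 mol, which equals the excess n(HCl).
So n(HCl) consumed by the sample = 0.01319 - 0.001251 = 0.01194 mol.
n(KOH) = 0.01194 / 1 = 0.01194 mol.
mass = 0.01194 mol x 56.11 g/mol = 0.670 g.

0.670 g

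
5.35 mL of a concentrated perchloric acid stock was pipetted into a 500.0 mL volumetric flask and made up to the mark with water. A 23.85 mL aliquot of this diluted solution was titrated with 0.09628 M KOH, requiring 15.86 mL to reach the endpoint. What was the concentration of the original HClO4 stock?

5.98 M

n(KOH) = 0.09628 x 0.01586 = 0.001527 mol.
n(HClO4) in the aliquot = 0.001527 mol.
[diluted HClO4] = 0.001527 / 0.02385 = 0.06403 M.
Dilution factor = 500.0/5.350 = 93.46, so [stock] = 0.06403 x 93.46 = 5.98 M.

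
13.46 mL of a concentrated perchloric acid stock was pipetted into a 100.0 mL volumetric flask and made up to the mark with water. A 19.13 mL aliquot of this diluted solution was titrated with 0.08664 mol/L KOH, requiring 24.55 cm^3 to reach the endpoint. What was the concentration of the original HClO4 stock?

n(KOH) = 0.08664 x 0.02455 = 0.002127 mol.
n(HClO4) in the aliquot = 0.002127 mol.
[diluted HClO4] = 0.002127 / 0.01913 = 0.1112 M.
Dilution factor = 100.0/13.46 = 7.429, so [stock] = 0.1112 x 7.429 = 0.826 M.

0.826 M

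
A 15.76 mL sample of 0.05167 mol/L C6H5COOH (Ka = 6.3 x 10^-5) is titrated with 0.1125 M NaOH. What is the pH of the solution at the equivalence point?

n(C6H5COOH) = 0.05167 x 0.01576 = 0.0008143 mol; V(NaOH) at equivalence = 0.0008143/0.1125 = 0.007238 L.
At equivalence all the acid is converted to C6H5COO-; total volume = 0.01576 + 0.007238 = 0.02300 L, so [C6H5COO-] = 0.0008143/0.02300 = 0.03541 M.
Kb = Kw/Ka = 1.0e-14 / 6.3 x 10^-5 = 1.59e-10.
[OH^-] = sqrt(Kb x [C6H5COO-]) = sqrt(1.59e-10 x 0.03541) = 2.37e-6 M.
pOH = 5.63, so pH = 14.00 - 5.63 = 8.37.

8.37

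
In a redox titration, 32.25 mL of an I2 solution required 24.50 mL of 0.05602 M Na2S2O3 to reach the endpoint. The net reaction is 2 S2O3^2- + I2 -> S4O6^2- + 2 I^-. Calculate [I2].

0.0213 M

n(Na2S2O3) = 0.05602 x 0.02450 = 0.001372 mol.
From the balanced equation, 2 mol Na2S2O3 reacts with 1 mol I2, so n(I2) = 0.001372 x 1/2 = 0.0006862 mol.
[I2] = 0.0006862 / 0.03225 L = 0.0213 M.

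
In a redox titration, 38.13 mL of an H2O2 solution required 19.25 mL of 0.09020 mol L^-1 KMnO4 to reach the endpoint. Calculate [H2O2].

0.114 M

n(KMnO4) = 0.09020 x 0.01925 = 0.001736 mol.
From the balanced equation, 2 mol KMnO4 reacts with 5 mol H2O2, so n(H2O2) = 0.001736 x 5/2 = 0.004341 mol.
[H2O2] = 0.004341 / 0.03813 L = 0.114 M.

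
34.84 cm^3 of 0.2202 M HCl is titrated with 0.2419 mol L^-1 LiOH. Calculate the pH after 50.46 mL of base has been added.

12.73

n(acid) = 0.2202 x 0.03484 = 0.007672 mol; n(LiOH) added = 0.2419 x 0.05046 = 0.01221 mol.
Base is in excess by 0.01221 - 0.007672 = 0.004535 mol in a total volume of 0.08530 L.
[OH^-] = 0.004535/0.08530 = 0.05316 M, so pOH = 1.27 and pH = 14.00 - 1.27 = 12.73.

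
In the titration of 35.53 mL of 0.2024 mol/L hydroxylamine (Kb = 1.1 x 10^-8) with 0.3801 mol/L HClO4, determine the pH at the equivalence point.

n(NH2OH) = 0.2024 x 0.03553 = 0.007191 mol; V(HClO4) at equivalence = 0.007191/0.3801 = 0.01892 L.
At equivalence the base is fully converted to NH3OH+; total volume = 0.05445 L, so [NH3OH+] = 0.007191/0.05445 = 0.1321 M.
Ka(NH3OH+) = Kw/Kb = 1.0e-14 / 1.1 x 10^-8 = 9.09e-7.
[H^+] = sqrt(Ka x [NH3OH+]) = sqrt(9.09e-7 x 0.1321) = 0.000347 M.
pH = -log(0.000347) = 3.46.

3.46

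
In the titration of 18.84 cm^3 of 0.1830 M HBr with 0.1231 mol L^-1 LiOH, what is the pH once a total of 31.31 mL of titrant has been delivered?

n(acid) = 0.1830 x 0.01884 = 0.003448 mol; n(LiOH) added = 0.1231 x 0.03131 = 0.003854 mol.
Base is in excess by 0.003854 - 0.003448 = 0.0004065 mol in a total volume of 0.05015 L.
[OH^-] = 0.0004065/0.05015 = 0.008107 M, so pOH = 2.09 and pH = 14.00 - 2.09 = 11.91.

11.91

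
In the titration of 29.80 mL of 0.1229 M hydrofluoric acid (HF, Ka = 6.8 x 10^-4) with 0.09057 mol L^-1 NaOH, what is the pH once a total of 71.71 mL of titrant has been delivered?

n(acid) = 0.1229 x 0.02980 = 0.003662 mol; n(NaOH) added = 0.09057 x 0.07171 = 0.006495 mol.
Base is in excess by 0.006495 - 0.003662 = 0.002832 mol in a total volume of 0.1015 L.
[OH^-] = 0.002832/0.1015 = 0.02790 M, so pOH = 1.55 and pH = 14.00 - 1.55 = 12.45.

12.45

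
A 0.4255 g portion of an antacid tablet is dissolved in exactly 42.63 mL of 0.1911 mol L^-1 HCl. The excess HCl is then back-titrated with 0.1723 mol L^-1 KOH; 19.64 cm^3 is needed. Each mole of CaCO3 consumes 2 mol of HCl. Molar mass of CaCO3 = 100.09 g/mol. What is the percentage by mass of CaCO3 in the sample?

Total n(HCl) added = 0.1911 x 0.04263 = 0.008147 mol.
n(KOH) used = 0.1723 x 0.01964 = 0.003384 mol, which equals the excess n(HCl).
So n(HCl) consumed by the sample = 0.008147 - 0.003384 = 0.004763 mol.
n(CaCO3) = 0.004763 / 2 = 0.002381 mol.
mass CaCO3 = 0.002381 x 100.09 = 0.2383 g, so %CaCO3 = 0.2383/0.4255 x 100 = 56.0%.

56.0%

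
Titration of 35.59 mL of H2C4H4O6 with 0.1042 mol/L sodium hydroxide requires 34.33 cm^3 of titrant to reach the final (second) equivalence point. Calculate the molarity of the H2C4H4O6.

n(NaOH) = 0.1042 x 0.03433 = 0.003577 mol.
At the final (second) equivalence point, 2 mol OH^- react per mol H2C4H4O6, so n(H2C4H4O6) = 0.003577 / 2 = 0.001789 mol.
[H2C4H4O6] = 0.001789 / 0.03559 L = 0.0503 M.

0.0503 M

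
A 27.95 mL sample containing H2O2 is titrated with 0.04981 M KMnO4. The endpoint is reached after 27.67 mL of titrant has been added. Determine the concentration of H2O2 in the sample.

n(KMnO4) = 0.04981 x 0.02767 = 0.001378 mol.
From the balanced equation, 2 mol KMnO4 reacts with 5 mol H2O2, so n(H2O2) = 0.001378 x 5/2 = 0.003446 mol.
[H2O2] = 0.003446 / 0.02795 L = 0.123 M.

0.123 M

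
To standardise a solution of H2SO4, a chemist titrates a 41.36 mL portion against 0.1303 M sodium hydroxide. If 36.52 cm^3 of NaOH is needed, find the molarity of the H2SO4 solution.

0.0575 M

n(NaOH) delivered = 0.1303 x 0.03652 = 0.004759 mol.
The reaction is 1 H2SO4 + 2 NaOH, so n(H2SO4) = 0.004759 x 1/2 = 0.002379 mol.
[H2SO4] = 0.002379 mol / 0.04136 L = 0.0575 M.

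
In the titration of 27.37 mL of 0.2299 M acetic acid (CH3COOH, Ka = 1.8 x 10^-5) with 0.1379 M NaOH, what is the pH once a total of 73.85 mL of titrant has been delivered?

n(acid) = 0.2299 x 0.02737 = 0.006292 mol; n(NaOH) added = 0.1379 x 0.07385 = 0.01018 mol.
Base is in excess by 0.01018 - 0.006292 = 0.003892 mol in a total volume of 0.1012 L.
[OH^-] = 0.003892/0.1012 = 0.03845 M, so pOH = 1.42 and pH = 14.00 - 1.42 = 12.58.

12.58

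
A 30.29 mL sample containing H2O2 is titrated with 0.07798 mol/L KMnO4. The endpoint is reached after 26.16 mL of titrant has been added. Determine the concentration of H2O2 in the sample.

0.168 M

n(KMnO4) = 0.07798 x 0.02616 = 0.002040 mol.
From the balanced equation, 2 mol KMnO4 reacts with 5 mol H2O2, so n(H2O2) = 0.002040 x 5/2 = 0.005100 mol.
[H2O2] = 0.005100 / 0.03029 L = 0.168 M.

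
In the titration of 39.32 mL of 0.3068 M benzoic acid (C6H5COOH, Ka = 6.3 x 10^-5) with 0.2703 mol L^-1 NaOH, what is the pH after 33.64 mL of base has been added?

Initial n(C6H5COOH) = 0.3068 x 0.03932 = 0.01206 mol.
n(NaOH) added = 0.2703 x 0.03364 = 0.009093 mol, converting that many moles of C6H5COOH to C6H5COO-.
Remaining n(C6H5COOH) = 0.002970 mol; n(C6H5COO-) = 0.009093 mol.
By Henderson-Hasselbalch, pH = pKa + log([A^-]/[HA]) = 4.20 + log(0.009093/0.002970) = 4.20 + (+0.49) = 4.69.

4.69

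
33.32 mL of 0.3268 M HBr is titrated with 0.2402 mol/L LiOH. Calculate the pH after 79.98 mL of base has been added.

n(acid) = 0.3268 x 0.03332 = 0.01089 mol; n(LiOH) added = 0.2402 x 0.07998 = 0.01921 mol.
Base is in excess by 0.01921 - 0.01089 = 0.008322 mol in a total volume of 0.1133 L.
[OH^-] = 0.008322/0.1133 = 0.07345 M, so pOH = 1.13 and pH = 14.00 - 1.13 = 12.87.

12.87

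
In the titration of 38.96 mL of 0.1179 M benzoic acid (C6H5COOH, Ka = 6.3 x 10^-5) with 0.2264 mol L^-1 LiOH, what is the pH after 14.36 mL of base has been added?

Initial n(C6H5COOH) = 0.1179 x 0.03896 = 0.004593 mol.
n(LiOH) added = 0.2264 x 0.01436 = 0.003251 mol, converting that many moles of C6H5COOH to C6H5COO-.
Remaining n(C6H5COOH) = 0.001342 mol; n(C6H5COO-) = 0.003251 mol.
By Henderson-Hasselbalch, pH = pKa + log([A^-]/[HA]) = 4.20 + log(0.003251/0.001342) = 4.20 + (+0.38) = 4.58.

4.58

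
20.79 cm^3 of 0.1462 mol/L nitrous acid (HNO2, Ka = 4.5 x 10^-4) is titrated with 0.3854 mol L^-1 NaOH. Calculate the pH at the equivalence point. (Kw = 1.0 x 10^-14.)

8.19

n(HNO2) = 0.1462 x 0.02079 = 0.003039 mol; V(NaOH) at equivalence = 0.003039/0.3854 = 0.007887 L.
At equivalence all the acid is converted to NO2-; total volume = 0.02079 + 0.007887 = 0.02868 L, so [NO2-] = 0.003039/0.02868 = 0.1060 M.
Kb = Kw/Ka = 1.0e-14 / 4.5 x 10^-4 = 2.22e-11.
[OH^-] = sqrt(Kb x [NO2-]) = sqrt(2.22e-11 x 0.1060) = 1.53e-6 M.
pOH = 5.81, so pH = 14.00 - 5.81 = 8.19.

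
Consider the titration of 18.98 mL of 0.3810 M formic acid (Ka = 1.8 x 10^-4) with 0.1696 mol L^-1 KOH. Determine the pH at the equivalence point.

n(HCOOH) = 0.3810 x 0.01898 = 0.007231 mol; V(KOH) at equivalence = 0.007231/0.1696 = 0.04264 L.
At equivalence all the acid is converted to HCOO-; total volume = 0.01898 + 0.04264 = 0.06162 L, so [HCOO-] = 0.007231/0.06162 = 0.1174 M.
Kb = Kw/Ka = 1.0e-14 / 1.8 x 10^-4 = 5.56e-11.
[OH^-] = sqrt(Kb x [HCOO-]) = sqrt(5.56e-11 x 0.1174) = 2.55e-6 M.
pOH = 5.59, so pH = 14.00 - 5.59 = 8.41.

8.41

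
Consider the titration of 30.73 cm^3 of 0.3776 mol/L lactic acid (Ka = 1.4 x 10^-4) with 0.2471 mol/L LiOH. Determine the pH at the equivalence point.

n(HC3H5O3) = 0.3776 x 0.03073 = 0.01160 mol; V(LiOH) at equivalence = 0.01160/0.2471 = 0.04696 L.
At equivalence all the acid is converted to C3H5O3-; total volume = 0.03073 + 0.04696 = 0.07769 L, so [C3H5O3-] = 0.01160/0.07769 = 0.1494 M.
Kb = Kw/Ka = 1.0e-14 / 1.4 x 10^-4 = 7.14e-11.
[OH^-] = sqrt(Kb x [C3H5O3-]) = sqrt(7.14e-11 x 0.1494) = 3.27e-6 M.
pOH = 5.49, so pH = 14.00 - 5.49 = 8.51.

8.51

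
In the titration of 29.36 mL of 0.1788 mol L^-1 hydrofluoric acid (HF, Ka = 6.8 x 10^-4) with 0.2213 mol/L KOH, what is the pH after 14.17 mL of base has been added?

Initial n(HF) = 0.1788 x 0.02936 = 0.005250 mol.
n(KOH) added = 0.2213 x 0.01417 = 0.003136 mol, converting that many moles of HF to F-.
Remaining n(HF) = 0.002114 mol; n(F-) = 0.003136 mol.
By Henderson-Hasselbalch, pH = pKa + log([A^-]/[HA]) = 3.17 + log(0.003136/0.002114) = 3.17 + (+0.17) = 3.34.

3.34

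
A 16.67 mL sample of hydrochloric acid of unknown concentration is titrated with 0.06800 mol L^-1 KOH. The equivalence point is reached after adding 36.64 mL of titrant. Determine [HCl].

0.149 M

n(KOH) delivered = 0.06800 x 0.03664 = 0.002492 mol.
For a 1:1 reaction, n(HCl) = 0.002492 mol.
[HCl] = 0.002492 mol / 0.01667 L = 0.149 M.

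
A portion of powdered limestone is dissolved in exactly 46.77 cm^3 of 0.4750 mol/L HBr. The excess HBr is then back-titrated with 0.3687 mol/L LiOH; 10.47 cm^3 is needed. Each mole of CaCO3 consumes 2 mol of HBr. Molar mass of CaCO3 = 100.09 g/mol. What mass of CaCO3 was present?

0.919 g

Total n(HBr) added = 0.4750 x 0.04677 = 0.02222 mol.
n(LiOH) used = 0.3687 x 0.01047 = 0.003860 mol, which equals the excess n(HBr).
So n(HBr) consumed by the sample = 0.02222 - 0.003860 = 0.01836 mol.
n(CaCO3) = 0.01836 / 2 = 0.009178 mol.
mass = 0.009178 mol x 100.09 g/mol = 0.919 g.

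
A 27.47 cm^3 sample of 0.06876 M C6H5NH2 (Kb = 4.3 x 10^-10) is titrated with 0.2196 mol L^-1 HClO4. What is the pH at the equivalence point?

n(C6H5NH2) = 0.06876 x 0.02747 = 0.001889 mol; V(HClO4) at equivalence = 0.001889/0.2196 = 0.008601 L.
At equivalence the base is fully converted to C6H5NH3+; total volume = 0.03607 L, so [C6H5NH3+] = 0.001889/0.03607 = 0.05236 M.
Ka(C6H5NH3+) = Kw/Kb = 1.0e-14 / 4.3 x 10^-10 = 2.33e-5.
[H^+] = sqrt(Ka x [C6H5NH3+]) = sqrt(2.33e-5 x 0.05236) = 0.00110 M.
pH = -log(0.00110) = 2.96.

2.96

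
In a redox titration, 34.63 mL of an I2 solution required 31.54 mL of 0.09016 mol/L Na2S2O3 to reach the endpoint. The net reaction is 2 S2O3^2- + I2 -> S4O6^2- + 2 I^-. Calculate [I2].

0.0411 M

n(Na2S2O3) = 0.09016 x 0.03154 = 0.002844 mol.
From the balanced equation, 2 mol Na2S2O3 reacts with 1 mol I2, so n(I2) = 0.002844 x 1/2 = 0.001422 mol.
[I2] = 0.001422 / 0.03463 L = 0.0411 M.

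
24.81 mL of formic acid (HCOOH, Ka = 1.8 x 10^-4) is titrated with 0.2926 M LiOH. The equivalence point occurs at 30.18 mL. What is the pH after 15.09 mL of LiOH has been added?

3.74

15.09 mL is exactly half the equivalence volume (30.18/2), i.e. the half-equivalence point.
There, n(HA) = n(A^-), so pH = pKa = -log(1.8 x 10^-4) = 3.74.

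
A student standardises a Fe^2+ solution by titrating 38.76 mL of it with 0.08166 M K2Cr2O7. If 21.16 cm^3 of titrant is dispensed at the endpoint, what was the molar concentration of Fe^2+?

n(K2Cr2O7) = 0.08166 x 0.02116 = 0.001728 mol.
From the balanced equation, 1 mol K2Cr2O7 reacts with 6 mol Fe^2+, so n(Fe^2+) = 0.001728 x 6/1 = 0.01037 mol.
[Fe^2+] = 0.01037 / 0.03876 L = 0.267 M.

0.267 M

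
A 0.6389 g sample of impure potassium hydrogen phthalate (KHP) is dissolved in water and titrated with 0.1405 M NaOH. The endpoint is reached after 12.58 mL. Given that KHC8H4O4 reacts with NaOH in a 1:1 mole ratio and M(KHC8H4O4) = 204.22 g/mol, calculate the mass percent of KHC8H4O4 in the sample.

56.5%

n(NaOH) = 0.1405 x 0.01258 = 0.001767 mol.
n(KHC8H4O4) = 0.001767 / 1 = 0.001767 mol.
mass of KHC8H4O4 = 0.001767 x 204.22 = 0.3610 g.
% purity = 0.3610 / 0.6389 x 100 = 56.5%.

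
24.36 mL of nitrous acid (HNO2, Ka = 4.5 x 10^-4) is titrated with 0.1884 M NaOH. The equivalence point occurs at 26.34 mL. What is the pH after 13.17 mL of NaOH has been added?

13.17 mL is exactly half the equivalence volume (26.34/2), i.e. the half-equivalence point.
There, n(HA) = n(A^-), so pH = pKa = -log(4.5 x 10^-4) = 3.35.

3.35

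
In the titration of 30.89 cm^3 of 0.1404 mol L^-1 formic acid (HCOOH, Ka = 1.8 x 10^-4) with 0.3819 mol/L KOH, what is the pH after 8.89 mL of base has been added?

Initial n(HCOOH) = 0.1404 x 0.03089 = 0.004337 mol.
n(KOH) added = 0.3819 x 0.008890 = 0.003395 mol, converting that many moles of HCOOH to HCOO-.
Remaining n(HCOOH) = 0.0009419 mol; n(HCOO-) = 0.003395 mol.
By Henderson-Hasselbalch, pH = pKa + log([A^-]/[HA]) = 3.74 + log(0.003395/0.0009419) = 3.74 + (+0.56) = 4.30.

4.30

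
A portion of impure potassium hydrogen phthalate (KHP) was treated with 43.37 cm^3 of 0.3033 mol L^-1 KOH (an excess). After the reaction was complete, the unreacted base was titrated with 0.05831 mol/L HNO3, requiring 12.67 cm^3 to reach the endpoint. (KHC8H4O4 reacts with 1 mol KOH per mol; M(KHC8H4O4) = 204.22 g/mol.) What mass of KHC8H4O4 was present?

2.54 g

Total n(KOH) added = 0.3033 x 0.04337 = 0.01315 mol.
n(HNO3) used = 0.05831 x 0.01267 = 0.0007388 mol, which equals the excess n(KOH).
So n(KOH) consumed by the sample = 0.01315 - 0.0007388 = 0.01242 mol.
n(KHC8H4O4) = 0.01242 / 1 = 0.01242 mol.
mass = 0.01242 mol x 204.22 g/mol = 2.54 g.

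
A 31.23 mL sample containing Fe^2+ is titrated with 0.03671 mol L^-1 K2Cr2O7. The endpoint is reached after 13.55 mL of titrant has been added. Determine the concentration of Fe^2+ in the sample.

0.0956 M

n(K2Cr2O7) = 0.03671 x 0.01355 = 0.0004974 mol.
From the balanced equation, 1 mol K2Cr2O7 reacts with 6 mol Fe^2+, so n(Fe^2+) = 0.0004974 x 6/1 = 0.002985 mol.
[Fe^2+] = 0.002985 / 0.03123 L = 0.0956 M.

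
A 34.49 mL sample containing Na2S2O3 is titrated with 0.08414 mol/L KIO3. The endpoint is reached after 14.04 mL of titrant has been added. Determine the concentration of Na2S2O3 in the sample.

0.206 M

n(KIO3) = 0.08414 x 0.01404 = 0.001181 mol.
From the balanced equation, 1 mol KIO3 reacts with 6 mol Na2S2O3, so n(Na2S2O3) = 0.001181 x 6/1 = 0.007088 mol.
[Na2S2O3] = 0.007088 / 0.03449 L = 0.206 M.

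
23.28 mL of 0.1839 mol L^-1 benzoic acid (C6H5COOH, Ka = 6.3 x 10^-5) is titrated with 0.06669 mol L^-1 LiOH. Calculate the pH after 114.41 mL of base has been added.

12.39

n(acid) = 0.1839 x 0.02328 = 0.004281 mol; n(LiOH) added = 0.06669 x 0.1144 = 0.007630 mol.
Base is in excess by 0.007630 - 0.004281 = 0.003349 mol in a total volume of 0.1377 L.
[OH^-] = 0.003349/0.1377 = 0.02432 M, so pOH = 1.61 and pH = 14.00 - 1.61 = 12.39.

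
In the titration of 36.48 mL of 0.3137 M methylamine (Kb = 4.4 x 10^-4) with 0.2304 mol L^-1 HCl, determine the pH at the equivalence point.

n(CH3NH2) = 0.3137 x 0.03648 = 0.01144 mol; V(HCl) at equivalence = 0.01144/0.2304 = 0.04967 L.
At equivalence the base is fully converted to CH3NH3+; total volume = 0.08615 L, so [CH3NH3+] = 0.01144/0.08615 = 0.1328 M.
Ka(CH3NH3+) = Kw/Kb = 1.0e-14 / 4.4 x 10^-4 = 2.27e-11.
[H^+] = sqrt(Ka x [CH3NH3+]) = sqrt(2.27e-11 x 0.1328) = 1.74e-6 M.
pH = -log(1.74e-6) = 5.76.

5.76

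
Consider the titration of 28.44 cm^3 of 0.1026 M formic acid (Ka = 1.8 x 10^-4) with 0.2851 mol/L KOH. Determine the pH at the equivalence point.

8.31

n(HCOOH) = 0.1026 x 0.02844 = 0.002918 mol; V(KOH) at equivalence = 0.002918/0.2851 = 0.01023 L.
At equivalence all the acid is converted to HCOO-; total volume = 0.02844 + 0.01023 = 0.03867 L, so [HCOO-] = 0.002918/0.03867 = 0.07545 M.
Kb = Kw/Ka = 1.0e-14 / 1.8 x 10^-4 = 5.56e-11.
[OH^-] = sqrt(Kb x [HCOO-]) = sqrt(5.56e-11 x 0.07545) = 2.05e-6 M.
pOH = 5.69, so pH = 14.00 - 5.69 = 8.31.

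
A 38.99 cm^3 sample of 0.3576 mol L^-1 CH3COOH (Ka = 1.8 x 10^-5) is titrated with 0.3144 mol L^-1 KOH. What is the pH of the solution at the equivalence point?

n(CH3COOH) = 0.3576 x 0.03899 = 0.01394 mol; V(KOH) at equivalence = 0.01394/0.3144 = 0.04435 L.
At equivalence all the acid is converted to CH3COO-; total volume = 0.03899 + 0.04435 = 0.08334 L, so [CH3COO-] = 0.01394/0.08334 = 0.1673 M.
Kb = Kw/Ka = 1.0e-14 / 1.8 x 10^-5 = 5.56e-10.
[OH^-] = sqrt(Kb x [CH3COO-]) = sqrt(5.56e-10 x 0.1673) = 9.64e-6 M.
pOH = 5.02, so pH = 14.00 - 5.02 = 8.98.

8.98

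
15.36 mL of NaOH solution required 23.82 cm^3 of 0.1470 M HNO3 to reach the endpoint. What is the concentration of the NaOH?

n(HNO3) delivered = 0.1470 x 0.02382 = 0.003502 mol.
For a 1:1 reaction, n(NaOH) = 0.003502 mol.
[NaOH] = 0.003502 mol / 0.01536 L = 0.228 M.

0.228 M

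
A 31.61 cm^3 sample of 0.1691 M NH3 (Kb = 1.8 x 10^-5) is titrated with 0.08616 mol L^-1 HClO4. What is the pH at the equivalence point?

5.25

n(NH3) = 0.1691 x 0.03161 = 0.005345 mol; V(HClO4) at equivalence = 0.005345/0.08616 = 0.06204 L.
At equivalence the base is fully converted to NH4+; total volume = 0.09365 L, so [NH4+] = 0.005345/0.09365 = 0.05708 M.
Ka(NH4+) = Kw/Kb = 1.0e-14 / 1.8 x 10^-5 = 5.56e-10.
[H^+] = sqrt(Ka x [NH4+]) = sqrt(5.56e-10 x 0.05708) = 5.63e-6 M.
pH = -log(5.63e-6) = 5.25.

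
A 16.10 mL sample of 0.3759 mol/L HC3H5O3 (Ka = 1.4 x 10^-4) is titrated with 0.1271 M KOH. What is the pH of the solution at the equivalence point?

8.42

n(HC3H5O3) = 0.3759 x 0.01610 = 0.006052 mol; V(KOH) at equivalence = 0.006052/0.1271 = 0.04762 L.
At equivalence all the acid is converted to C3H5O3-; total volume = 0.01610 + 0.04762 = 0.06372 L, so [C3H5O3-] = 0.006052/0.06372 = 0.09498 M.
Kb = Kw/Ka = 1.0e-14 / 1.4 x 10^-4 = 7.14e-11.
[OH^-] = sqrt(Kb x [C3H5O3-]) = sqrt(7.14e-11 x 0.09498) = 2.60e-6 M.
pOH = 5.58, so pH = 14.00 - 5.58 = 8.42.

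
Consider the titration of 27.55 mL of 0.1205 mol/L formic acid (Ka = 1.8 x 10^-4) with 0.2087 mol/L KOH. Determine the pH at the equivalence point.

8.31

n(HCOOH) = 0.1205 x 0.02755 = 0.003320 mol; V(KOH) at equivalence = 0.003320/0.2087 = 0.01591 L.
At equivalence all the acid is converted to HCOO-; total volume = 0.02755 + 0.01591 = 0.04346 L, so [HCOO-] = 0.003320/0.04346 = 0.07639 M.
Kb = Kw/Ka = 1.0e-14 / 1.8 x 10^-4 = 5.56e-11.
[OH^-] = sqrt(Kb x [HCOO-]) = sqrt(5.56e-11 x 0.07639) = 2.06e-6 M.
pOH = 5.69, so pH = 14.00 - 5.69 = 8.31.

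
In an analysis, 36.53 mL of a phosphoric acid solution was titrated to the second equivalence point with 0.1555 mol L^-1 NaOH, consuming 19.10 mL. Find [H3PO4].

n(NaOH) = 0.1555 x 0.01910 = 0.002970 mol.
At the second equivalence point, 2 mol OH^- react per mol H3PO4, so n(H3PO4) = 0.002970 / 2 = 0.001485 mol.
[H3PO4] = 0.001485 / 0.03653 L = 0.0407 M.

0.0407 M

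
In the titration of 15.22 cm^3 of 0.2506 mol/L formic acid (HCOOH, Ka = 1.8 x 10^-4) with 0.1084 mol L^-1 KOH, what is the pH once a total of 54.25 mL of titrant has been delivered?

12.47

n(acid) = 0.2506 x 0.01522 = 0.003814 mol; n(KOH) added = 0.1084 x 0.05425 = 0.005881 mol.
Base is in excess by 0.005881 - 0.003814 = 0.002067 mol in a total volume of 0.06947 L.
[OH^-] = 0.002067/0.06947 = 0.02975 M, so pOH = 1.53 and pH = 14.00 - 1.53 = 12.47.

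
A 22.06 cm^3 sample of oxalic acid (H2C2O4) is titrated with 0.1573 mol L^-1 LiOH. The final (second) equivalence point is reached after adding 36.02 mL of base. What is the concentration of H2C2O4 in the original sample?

n(LiOH) = 0.1573 x 0.03602 = 0.005666 mol.
At the final (second) equivalence point, 2 mol OH^- react per mol H2C2O4, so n(H2C2O4) = 0.005666 / 2 = 0.002833 mol.
[H2C2O4] = 0.002833 / 0.02206 L = 0.128 M.

0.128 M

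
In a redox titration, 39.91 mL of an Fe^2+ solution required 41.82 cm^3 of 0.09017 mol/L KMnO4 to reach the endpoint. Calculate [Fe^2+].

0.472 M

n(KMnO4) = 0.09017 x 0.04182 = 0.003771 mol.
From the balanced equation, 1 mol KMnO4 reacts with 5 mol Fe^2+, so n(Fe^2+) = 0.003771 x 5/1 = 0.01885 mol.
[Fe^2+] = 0.01885 / 0.03991 L = 0.472 M.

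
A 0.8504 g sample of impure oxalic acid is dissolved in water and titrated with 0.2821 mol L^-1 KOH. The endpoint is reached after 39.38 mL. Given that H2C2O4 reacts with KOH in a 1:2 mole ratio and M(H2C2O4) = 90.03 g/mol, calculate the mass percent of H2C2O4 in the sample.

n(KOH) = 0.2821 x 0.03938 = 0.01111 mol.
n(H2C2O4) = 0.01111 / 2 = 0.005555 mol.
mass of H2C2O4 = 0.005555 x 90.03 = 0.5001 g.
% purity = 0.5001 / 0.8504 x 100 = 58.8%.

58.8%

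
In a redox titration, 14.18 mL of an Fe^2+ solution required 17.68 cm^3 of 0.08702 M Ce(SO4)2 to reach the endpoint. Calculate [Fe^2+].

0.108 M

n(Ce(SO4)2) = 0.08702 x 0.01768 = 0.001539 mol.
From the balanced equation, 1 mol Ce(SO4)2 reacts with 1 mol Fe^2+, so n(Fe^2+) = 0.001539 x 1/1 = 0.001539 mol.
[Fe^2+] = 0.001539 / 0.01418 L = 0.108 M.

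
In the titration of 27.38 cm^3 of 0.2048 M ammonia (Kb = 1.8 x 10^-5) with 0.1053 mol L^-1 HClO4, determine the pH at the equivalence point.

n(NH3) = 0.2048 x 0.02738 = 0.005607 mol; V(HClO4) at equivalence = 0.005607/0.1053 = 0.05325 L.
At equivalence the base is fully converted to NH4+; total volume = 0.08063 L, so [NH4+] = 0.005607/0.08063 = 0.06954 M.
Ka(NH4+) = Kw/Kb = 1.0e-14 / 1.8 x 10^-5 = 5.56e-10.
[H^+] = sqrt(Ka x [NH4+]) = sqrt(5.56e-10 x 0.06954) = 6.22e-6 M.
pH = -log(6.22e-6) = 5.21.

5.21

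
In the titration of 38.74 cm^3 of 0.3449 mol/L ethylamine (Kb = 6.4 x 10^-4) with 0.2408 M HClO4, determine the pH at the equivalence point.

5.83

n(C2H5NH2) = 0.3449 x 0.03874 = 0.01336 mol; V(HClO4) at equivalence = 0.01336/0.2408 = 0.05549 L.
At equivalence the base is fully converted to C2H5NH3+; total volume = 0.09423 L, so [C2H5NH3+] = 0.01336/0.09423 = 0.1418 M.
Ka(C2H5NH3+) = Kw/Kb = 1.0e-14 / 6.4 x 10^-4 = 1.56e-11.
[H^+] = sqrt(Ka x [C2H5NH3+]) = sqrt(1.56e-11 x 0.1418) = 1.49e-6 M.
pH = -log(1.49e-6) = 5.83.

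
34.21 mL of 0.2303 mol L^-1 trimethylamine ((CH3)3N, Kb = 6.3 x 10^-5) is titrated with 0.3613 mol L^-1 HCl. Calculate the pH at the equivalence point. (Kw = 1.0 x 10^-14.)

n((CH3)3N) = 0.2303 x 0.03421 = 0.007879 mol; V(HCl) at equivalence = 0.007879/0.3613 = 0.02181 L.
At equivalence the base is fully converted to (CH3)3NH+; total volume = 0.05602 L, so [(CH3)3NH+] = 0.007879/0.05602 = 0.1406 M.
Ka((CH3)3NH+) = Kw/Kb = 1.0e-14 / 6.3 x 10^-5 = 1.59e-10.
[H^+] = sqrt(Ka x [(CH3)3NH+]) = sqrt(1.59e-10 x 0.1406) = 4.72e-6 M.
pH = -log(4.72e-6) = 5.33.

5.33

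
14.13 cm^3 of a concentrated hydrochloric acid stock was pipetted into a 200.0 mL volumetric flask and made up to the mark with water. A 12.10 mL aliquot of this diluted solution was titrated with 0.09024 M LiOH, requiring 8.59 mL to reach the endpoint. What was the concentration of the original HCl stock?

n(LiOH) = 0.09024 x 0.008590 = 0.0007752 mol.
n(HCl) in the aliquot = 0.0007752 mol.
[diluted HCl] = 0.0007752 / 0.01210 = 0.06406 M.
Dilution factor = 200.0/14.13 = 14.15, so [stock] = 0.06406 x 14.15 = 0.907 M.

0.907 M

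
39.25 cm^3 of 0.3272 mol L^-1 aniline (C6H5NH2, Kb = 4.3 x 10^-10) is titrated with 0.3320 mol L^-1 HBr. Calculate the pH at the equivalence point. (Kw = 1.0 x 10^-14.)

2.71

n(C6H5NH2) = 0.3272 x 0.03925 = 0.01284 mol; V(HBr) at equivalence = 0.01284/0.3320 = 0.03868 L.
At equivalence the base is fully converted to C6H5NH3+; total volume = 0.07793 L, so [C6H5NH3+] = 0.01284/0.07793 = 0.1648 M.
Ka(C6H5NH3+) = Kw/Kb = 1.0e-14 / 4.3 x 10^-10 = 2.33e-5.
[H^+] = sqrt(Ka x [C6H5NH3+]) = sqrt(2.33e-5 x 0.1648) = 0.00196 M.
pH = -log(0.00196) = 2.71.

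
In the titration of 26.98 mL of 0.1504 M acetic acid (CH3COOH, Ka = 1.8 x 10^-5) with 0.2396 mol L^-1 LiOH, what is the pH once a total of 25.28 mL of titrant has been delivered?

n(acid) = 0.1504 x 0.02698 = 0.004058 mol; n(LiOH) added = 0.2396 x 0.02528 = 0.006057 mol.
Base is in excess by 0.006057 - 0.004058 = 0.001999 mol in a total volume of 0.05226 L.
[OH^-] = 0.001999/0.05226 = 0.03826 M, so pOH = 1.42 and pH = 14.00 - 1.42 = 12.58.

12.58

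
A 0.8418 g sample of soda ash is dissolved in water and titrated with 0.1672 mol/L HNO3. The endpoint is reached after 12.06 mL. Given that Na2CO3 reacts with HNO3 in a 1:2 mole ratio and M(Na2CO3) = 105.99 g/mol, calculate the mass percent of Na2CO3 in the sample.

12.7%

n(HNO3) = 0.1672 x 0.01206 = 0.002016 mol.
n(Na2CO3) = 0.002016 / 2 = 0.001008 mol.
mass of Na2CO3 = 0.001008 x 105.99 = 0.1069 g.
% purity = 0.1069 / 0.8418 x 100 = 12.7%.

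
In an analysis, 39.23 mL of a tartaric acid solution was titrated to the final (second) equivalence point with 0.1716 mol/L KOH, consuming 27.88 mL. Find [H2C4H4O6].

0.0610 M

n(KOH) = 0.1716 x 0.02788 = 0.004784 mol.
At the final (second) equivalence point, 2 mol OH^- react per mol H2C4H4O6, so n(H2C4H4O6) = 0.004784 / 2 = 0.002392 mol.
[H2C4H4O6] = 0.002392 / 0.03923 L = 0.0610 M.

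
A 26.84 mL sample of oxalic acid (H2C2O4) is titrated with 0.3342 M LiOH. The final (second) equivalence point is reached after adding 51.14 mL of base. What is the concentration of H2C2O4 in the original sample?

0.318 M

n(LiOH) = 0.3342 x 0.05114 = 0.01709 mol.
At the final (second) equivalence point, 2 mol OH^- react per mol H2C2O4, so n(H2C2O4) = 0.01709 / 2 = 0.008545 mol.
[H2C2O4] = 0.008545 / 0.02684 L = 0.318 M.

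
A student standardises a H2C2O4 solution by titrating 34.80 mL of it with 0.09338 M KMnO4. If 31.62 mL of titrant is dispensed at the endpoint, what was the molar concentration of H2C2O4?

0.212 M

n(KMnO4) = 0.09338 x 0.03162 = 0.002953 mol.
From the balanced equation, 2 mol KMnO4 reacts with 5 mol H2C2O4, so n(H2C2O4) = 0.002953 x 5/2 = 0.007382 mol.
[H2C2O4] = 0.007382 / 0.03480 L = 0.212 M.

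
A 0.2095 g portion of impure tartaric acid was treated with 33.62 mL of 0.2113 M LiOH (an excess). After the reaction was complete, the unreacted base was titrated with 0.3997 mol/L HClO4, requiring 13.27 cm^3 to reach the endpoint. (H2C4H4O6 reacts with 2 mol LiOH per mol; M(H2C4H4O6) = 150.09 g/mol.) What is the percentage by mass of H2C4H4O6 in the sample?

Total n(LiOH) added = 0.2113 x 0.03362 = 0.007104 mol.
n(HClO4) used = 0.3997 x 0.01327 = 0.005304 mol, which equals the excess n(LiOH).
So n(LiOH) consumed by the sample = 0.007104 - 0.005304 = 0.001800 mol.
n(H2C4H4O6) = 0.001800 / 2 = 0.0008999 mol.
mass H2C4H4O6 = 0.0008999 x 150.09 = 0.1351 g, so %H2C4H4O6 = 0.1351/0.2095 x 100 = 64.5%.

64.5%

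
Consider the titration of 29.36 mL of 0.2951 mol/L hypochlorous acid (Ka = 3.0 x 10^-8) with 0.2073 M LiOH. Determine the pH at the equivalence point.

n(HClO) = 0.2951 x 0.02936 = 0.008664 mol; V(LiOH) at equivalence = 0.008664/0.2073 = 0.04180 L.
At equivalence all the acid is converted to ClO-; total volume = 0.02936 + 0.04180 = 0.07116 L, so [ClO-] = 0.008664/0.07116 = 0.1218 M.
Kb = Kw/Ka = 1.0e-14 / 3.0 x 10^-8 = 3.33e-7.
[OH^-] = sqrt(Kb x [ClO-]) = sqrt(3.33e-7 x 0.1218) = 0.000201 M.
pOH = 3.70, so pH = 14.00 - 3.70 = 10.30.

10.30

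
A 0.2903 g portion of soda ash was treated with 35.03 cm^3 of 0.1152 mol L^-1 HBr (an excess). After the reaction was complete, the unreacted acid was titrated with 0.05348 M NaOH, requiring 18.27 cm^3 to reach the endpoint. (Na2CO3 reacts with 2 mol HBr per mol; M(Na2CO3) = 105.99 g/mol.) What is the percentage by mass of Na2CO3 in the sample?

55.8%

Total n(HBr) added = 0.1152 x 0.03503 = 0.004035 mol.
n(NaOH) used = 0.05348 x 0.01827 = 0.0009771 mol, which equals the excess n(HBr).
So n(HBr) consumed by the sample = 0.004035 - 0.0009771 = 0.003058 mol.
n(Na2CO3) = 0.003058 / 2 = 0.001529 mol.
mass Na2CO3 = 0.001529 x 105.99 = 0.1621 g, so %Na2CO3 = 0.1621/0.2903 x 100 = 55.8%.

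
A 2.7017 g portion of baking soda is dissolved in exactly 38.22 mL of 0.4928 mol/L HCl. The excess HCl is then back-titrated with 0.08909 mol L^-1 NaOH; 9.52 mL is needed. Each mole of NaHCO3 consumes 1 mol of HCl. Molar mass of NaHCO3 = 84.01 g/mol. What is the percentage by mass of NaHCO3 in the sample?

Total n(HCl) added = 0.4928 x 0.03822 = 0.01883 mol.
n(NaOH) used = 0.08909 x 0.009520 = 0.0008481 mol, which equals the excess n(HCl).
So n(HCl) consumed by the sample = 0.01883 - 0.0008481 = 0.01799 mol.
n(NaHCO3) = 0.01799 / 1 = 0.01799 mol.
mass NaHCO3 = 0.01799 x 84.01 = 1.511 g, so %NaHCO3 = 1.511/2.7017 x 100 = 55.9%.

55.9%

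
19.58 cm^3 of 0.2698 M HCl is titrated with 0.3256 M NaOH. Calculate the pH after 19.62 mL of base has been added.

12.45

n(acid) = 0.2698 x 0.01958 = 0.005283 mol; n(NaOH) added = 0.3256 x 0.01962 = 0.006388 mol.
Base is in excess by 0.006388 - 0.005283 = 0.001106 mol in a total volume of 0.03920 L.
[OH^-] = 0.001106/0.03920 = 0.02820 M, so pOH = 1.55 and pH = 14.00 - 1.55 = 12.45.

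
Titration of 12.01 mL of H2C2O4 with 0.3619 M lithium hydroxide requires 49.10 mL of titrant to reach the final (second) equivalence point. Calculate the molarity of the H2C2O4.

n(LiOH) = 0.3619 x 0.04910 = 0.01777 mol.
At the final (second) equivalence point, 2 mol OH^- react per mol H2C2O4, so n(H2C2O4) = 0.01777 / 2 = 0.008885 mol.
[H2C2O4] = 0.008885 / 0.01201 L = 0.740 M.

0.740 M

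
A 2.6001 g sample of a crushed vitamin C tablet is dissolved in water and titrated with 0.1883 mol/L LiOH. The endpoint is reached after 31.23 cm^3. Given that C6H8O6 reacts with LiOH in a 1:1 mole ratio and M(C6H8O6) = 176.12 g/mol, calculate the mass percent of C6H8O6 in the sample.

39.8%

n(LiOH) = 0.1883 x 0.03123 = 0.005881 mol.
n(C6H8O6) = 0.005881 / 1 = 0.005881 mol.
mass of C6H8O6 = 0.005881 x 176.12 = 1.036 g.
% purity = 1.036 / 2.6001 x 100 = 39.8%.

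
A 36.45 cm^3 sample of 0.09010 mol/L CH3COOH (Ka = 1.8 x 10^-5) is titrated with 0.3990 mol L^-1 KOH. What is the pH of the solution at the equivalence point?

n(CH3COOH) = 0.09010 x 0.03645 = 0.003284 mol; V(KOH) at equivalence = 0.003284/0.3990 = 0.008231 L.
At equivalence all the acid is converted to CH3COO-; total volume = 0.03645 + 0.008231 = 0.04468 L, so [CH3COO-] = 0.003284/0.04468 = 0.07350 M.
Kb = Kw/Ka = 1.0e-14 / 1.8 x 10^-5 = 5.56e-10.
[OH^-] = sqrt(Kb x [CH3COO-]) = sqrt(5.56e-10 x 0.07350) = 6.39e-6 M.
pOH = 5.19, so pH = 14.00 - 5.19 = 8.81.

8.81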